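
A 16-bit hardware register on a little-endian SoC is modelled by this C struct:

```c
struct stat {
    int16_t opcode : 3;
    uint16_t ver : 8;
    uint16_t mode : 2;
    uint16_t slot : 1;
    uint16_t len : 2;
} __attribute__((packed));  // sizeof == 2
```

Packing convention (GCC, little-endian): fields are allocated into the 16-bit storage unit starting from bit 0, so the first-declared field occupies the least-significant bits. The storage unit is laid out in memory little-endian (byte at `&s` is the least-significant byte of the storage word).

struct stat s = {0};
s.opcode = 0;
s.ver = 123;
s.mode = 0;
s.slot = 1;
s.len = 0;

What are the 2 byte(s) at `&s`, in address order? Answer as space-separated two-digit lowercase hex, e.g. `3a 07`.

opcode (3b) val=0 bits=0x0 at bit 0: 0x0000
ver (8b) val=123 bits=0x7b at bit 3: 0x03d8
mode (2b) val=0 bits=0x0 at bit 11: 0x03d8
slot (1b) val=1 bits=0x1 at bit 13: 0x23d8
len (2b) val=0 bits=0x0 at bit 14: 0x23d8
word = 0x23d8 → little-endian bytes:
  [0]=0xd8  [1]=0x23

d8 23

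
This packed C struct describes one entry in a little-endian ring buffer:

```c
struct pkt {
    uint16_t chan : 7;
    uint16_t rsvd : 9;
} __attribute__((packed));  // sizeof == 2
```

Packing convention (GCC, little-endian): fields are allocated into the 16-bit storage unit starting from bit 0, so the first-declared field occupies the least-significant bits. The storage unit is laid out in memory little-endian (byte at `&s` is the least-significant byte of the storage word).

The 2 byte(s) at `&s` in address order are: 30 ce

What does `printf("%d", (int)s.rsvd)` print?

412

[0]=0x30 [1]=0xce (little-endian) → word 0xce30
chan:7 @ bit 0 → (0xce30>>0)&0x7f = 0x30
rsvd:9 @ bit 7 → (0xce30>>7)&0x1ff = 0x19c  ←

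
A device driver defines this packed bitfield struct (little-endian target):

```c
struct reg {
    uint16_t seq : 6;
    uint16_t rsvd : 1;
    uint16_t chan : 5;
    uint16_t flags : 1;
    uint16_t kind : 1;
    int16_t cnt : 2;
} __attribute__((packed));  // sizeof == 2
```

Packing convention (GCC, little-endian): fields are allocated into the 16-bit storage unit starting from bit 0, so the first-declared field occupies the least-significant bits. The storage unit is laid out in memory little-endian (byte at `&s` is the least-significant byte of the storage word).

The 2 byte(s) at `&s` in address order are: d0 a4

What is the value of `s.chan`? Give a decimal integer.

[0]=0xd0 [1]=0xa4 (little-endian) → word 0xa4d0
seq:6 @ bit 0 → (0xa4d0>>0)&0x3f = 0x10
rsvd:1 @ bit 6 → (0xa4d0>>6)&0x1 = 0x1
chan:5 @ bit 7 → (0xa4d0>>7)&0x1f = 0x9  ←
flags:1 @ bit 12 → (0xa4d0>>12)&0x1 = 0x0
kind:1 @ bit 13 → (0xa4d0>>13)&0x1 = 0x1
cnt:2 @ bit 14 → (0xa4d0>>14)&0x3 = 0x2

9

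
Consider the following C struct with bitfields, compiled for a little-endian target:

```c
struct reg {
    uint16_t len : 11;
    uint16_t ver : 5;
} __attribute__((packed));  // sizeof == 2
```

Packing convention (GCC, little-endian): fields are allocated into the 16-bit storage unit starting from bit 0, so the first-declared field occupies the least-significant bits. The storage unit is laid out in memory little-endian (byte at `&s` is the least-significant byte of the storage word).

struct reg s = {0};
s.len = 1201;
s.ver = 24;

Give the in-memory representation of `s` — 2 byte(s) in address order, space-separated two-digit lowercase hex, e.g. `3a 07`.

b1 c4

[0+:11] len=1201 & 0x7ff = 0x4b1; word=0x04b1
[11+:5] ver=24 & 0x1f = 0x18; word=0xc4b1
word = 0xc4b1 → little-endian bytes:
  [0]=0xb1  [1]=0xc4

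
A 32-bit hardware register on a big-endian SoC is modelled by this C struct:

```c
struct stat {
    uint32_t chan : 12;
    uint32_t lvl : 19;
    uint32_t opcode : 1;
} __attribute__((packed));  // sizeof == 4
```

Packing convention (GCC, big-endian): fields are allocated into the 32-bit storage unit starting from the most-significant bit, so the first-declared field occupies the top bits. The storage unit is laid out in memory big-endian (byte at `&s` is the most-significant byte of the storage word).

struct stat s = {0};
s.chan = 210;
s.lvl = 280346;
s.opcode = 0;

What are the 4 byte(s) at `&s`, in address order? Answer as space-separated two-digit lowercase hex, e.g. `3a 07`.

chan (12b) val=210 bits=0xd2 at bit 20: 0x0d200000
lvl (19b) val=280346 bits=0x4471a at bit 1: 0x0d288e34
opcode (1b) val=0 bits=0x0 at bit 0: 0x0d288e34
word = 0x0d288e34 → big-endian bytes:
  [0]=0x0d  [1]=0x28  [2]=0x8e  [3]=0x34

0d 28 8e 34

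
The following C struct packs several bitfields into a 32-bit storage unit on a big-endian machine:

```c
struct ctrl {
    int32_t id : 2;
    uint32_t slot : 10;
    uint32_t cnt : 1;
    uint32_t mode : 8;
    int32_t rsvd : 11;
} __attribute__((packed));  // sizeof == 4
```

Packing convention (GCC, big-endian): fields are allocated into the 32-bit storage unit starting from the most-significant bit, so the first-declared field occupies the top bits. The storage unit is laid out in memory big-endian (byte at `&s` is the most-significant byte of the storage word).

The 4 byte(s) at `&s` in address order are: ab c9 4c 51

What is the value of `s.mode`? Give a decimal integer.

41

[0]=0xab [1]=0xc9 [2]=0x4c [3]=0x51 (big-endian) → word 0xabc94c51
id [30+:2] = (word>>30) & 0x3 = 2
slot [20+:10] = (word>>20) & 0x3ff = 700
cnt [19+:1] = (word>>19) & 0x1 = 1
mode [11+:8] = (word>>11) & 0xff = 41  ←
rsvd [0+:11] = (word>>0) & 0x7ff = 1105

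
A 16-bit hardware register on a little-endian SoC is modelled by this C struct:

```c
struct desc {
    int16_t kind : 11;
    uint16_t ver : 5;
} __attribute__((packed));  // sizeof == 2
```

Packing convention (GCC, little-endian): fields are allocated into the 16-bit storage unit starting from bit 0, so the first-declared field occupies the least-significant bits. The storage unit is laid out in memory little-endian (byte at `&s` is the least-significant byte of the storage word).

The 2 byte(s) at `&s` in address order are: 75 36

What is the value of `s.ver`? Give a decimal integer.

[0]=0x75 [1]=0x36 (little-endian) → word 0x3675
kind [0+:11] = (word>>0) & 0x7ff = 1653
ver [11+:5] = (word>>11) & 0x1f = 6  ←

6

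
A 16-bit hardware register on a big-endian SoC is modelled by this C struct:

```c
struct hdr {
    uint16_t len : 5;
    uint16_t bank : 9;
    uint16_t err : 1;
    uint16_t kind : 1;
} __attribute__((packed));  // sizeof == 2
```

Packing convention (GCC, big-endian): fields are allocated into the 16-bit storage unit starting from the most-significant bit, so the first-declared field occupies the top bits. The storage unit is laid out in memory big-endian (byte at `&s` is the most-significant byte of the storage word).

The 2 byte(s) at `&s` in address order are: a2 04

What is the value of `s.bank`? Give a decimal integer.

129

[0]=0xa2 [1]=0x04 (big-endian) → word 0xa204
len [11+:5] = (word>>11) & 0x1f = 20
bank [2+:9] = (word>>2) & 0x1ff = 129  ←
err [1+:1] = (word>>1) & 0x1 = 0
kind [0+:1] = (word>>0) & 0x1 = 0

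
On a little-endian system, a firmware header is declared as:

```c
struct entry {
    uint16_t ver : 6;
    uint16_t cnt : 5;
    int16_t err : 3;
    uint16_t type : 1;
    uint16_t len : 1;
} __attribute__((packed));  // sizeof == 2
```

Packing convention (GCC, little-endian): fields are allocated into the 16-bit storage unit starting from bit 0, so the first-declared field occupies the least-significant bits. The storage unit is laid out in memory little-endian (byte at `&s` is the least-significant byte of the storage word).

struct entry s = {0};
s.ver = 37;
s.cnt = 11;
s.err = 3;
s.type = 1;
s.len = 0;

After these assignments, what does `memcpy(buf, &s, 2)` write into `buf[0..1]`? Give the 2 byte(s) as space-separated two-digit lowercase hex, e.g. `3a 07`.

e5 5a

ver:6 = 37 → 0x25 << 0 → word 0x0025
cnt:5 = 11 → 0xb << 6 → word 0x02e5
err:3 = 3 → 0x3 << 11 → word 0x1ae5
type:1 = 1 → 0x1 << 14 → word 0x5ae5
len:1 = 0 → 0x0 << 15 → word 0x5ae5
word = 0x5ae5 → little-endian bytes:
  [0]=0xe5  [1]=0x5a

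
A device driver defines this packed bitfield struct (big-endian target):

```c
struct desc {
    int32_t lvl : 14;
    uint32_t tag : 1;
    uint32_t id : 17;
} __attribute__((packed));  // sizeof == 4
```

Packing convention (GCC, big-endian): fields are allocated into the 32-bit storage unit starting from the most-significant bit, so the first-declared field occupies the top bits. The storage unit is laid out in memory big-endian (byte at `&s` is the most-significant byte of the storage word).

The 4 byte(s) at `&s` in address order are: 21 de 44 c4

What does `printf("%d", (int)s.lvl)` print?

[0]=0x21 [1]=0xde [2]=0x44 [3]=0xc4 (big-endian) → word 0x21de44c4
lvl [18+:14] = (word>>18) & 0x3fff = 2167  ←
tag [17+:1] = (word>>17) & 0x1 = 1
id [0+:17] = (word>>0) & 0x1ffff = 17604
lvl signed 14b, MSB=0: value = 2167

2167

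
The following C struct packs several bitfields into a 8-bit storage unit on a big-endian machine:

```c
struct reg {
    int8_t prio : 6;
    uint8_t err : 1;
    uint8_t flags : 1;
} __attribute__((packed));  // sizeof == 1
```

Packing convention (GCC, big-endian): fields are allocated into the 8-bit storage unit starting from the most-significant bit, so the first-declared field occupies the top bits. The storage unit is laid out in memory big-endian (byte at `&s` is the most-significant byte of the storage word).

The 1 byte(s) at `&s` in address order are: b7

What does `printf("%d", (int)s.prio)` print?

-19

[0]=0xb7 (big-endian) → word 0xb7
prio [2+:6] = (word>>2) & 0x3f = 45  ←
err [1+:1] = (word>>1) & 0x1 = 1
flags [0+:1] = (word>>0) & 0x1 = 1
prio signed 6b, MSB=1: 45 - 64 = -19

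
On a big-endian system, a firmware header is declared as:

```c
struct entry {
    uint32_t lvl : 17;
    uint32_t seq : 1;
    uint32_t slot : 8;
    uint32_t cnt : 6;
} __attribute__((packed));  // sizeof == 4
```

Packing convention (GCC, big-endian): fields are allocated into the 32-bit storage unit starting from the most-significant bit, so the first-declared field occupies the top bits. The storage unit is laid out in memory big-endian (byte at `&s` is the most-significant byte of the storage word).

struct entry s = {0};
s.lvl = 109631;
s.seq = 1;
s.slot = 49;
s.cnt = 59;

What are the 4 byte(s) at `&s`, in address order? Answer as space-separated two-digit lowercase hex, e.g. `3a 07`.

d6 1f cc 7b

[15+:17] lvl=109631 & 0x1ffff = 0x1ac3f; word=0xd61f8000
[14+:1] seq=1 & 0x1 = 0x1; word=0xd61fc000
[6+:8] slot=49 & 0xff = 0x31; word=0xd61fcc40
[0+:6] cnt=59 & 0x3f = 0x3b; word=0xd61fcc7b
word = 0xd61fcc7b → big-endian bytes:
  [0]=0xd6  [1]=0x1f  [2]=0xcc  [3]=0x7b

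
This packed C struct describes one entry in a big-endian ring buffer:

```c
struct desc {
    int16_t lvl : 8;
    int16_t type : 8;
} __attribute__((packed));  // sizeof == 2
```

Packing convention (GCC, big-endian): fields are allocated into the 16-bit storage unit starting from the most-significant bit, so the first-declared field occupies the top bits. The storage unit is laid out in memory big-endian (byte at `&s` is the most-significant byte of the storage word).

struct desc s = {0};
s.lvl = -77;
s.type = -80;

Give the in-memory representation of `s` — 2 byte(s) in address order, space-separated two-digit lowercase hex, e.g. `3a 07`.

lvl:8 = -77 → 0xb3 << 8 → word 0xb300
type:8 = -80 → 0xb0 << 0 → word 0xb3b0
word = 0xb3b0 → big-endian bytes:
  [0]=0xb3  [1]=0xb0

b3 b0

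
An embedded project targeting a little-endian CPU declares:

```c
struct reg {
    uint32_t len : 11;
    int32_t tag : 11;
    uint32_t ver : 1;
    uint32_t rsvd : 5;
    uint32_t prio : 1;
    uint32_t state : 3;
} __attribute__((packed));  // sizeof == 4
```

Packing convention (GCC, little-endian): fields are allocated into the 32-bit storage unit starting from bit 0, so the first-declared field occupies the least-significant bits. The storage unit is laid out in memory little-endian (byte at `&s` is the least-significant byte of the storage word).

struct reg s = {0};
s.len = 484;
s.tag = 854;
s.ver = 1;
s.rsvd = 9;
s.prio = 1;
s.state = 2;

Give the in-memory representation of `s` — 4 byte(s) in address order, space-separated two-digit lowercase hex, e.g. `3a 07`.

e4 b1 da 54

[0+:11] len=484 & 0x7ff = 0x1e4; word=0x000001e4
[11+:11] tag=854 & 0x7ff = 0x356; word=0x001ab1e4
[22+:1] ver=1 & 0x1 = 0x1; word=0x005ab1e4
[23+:5] rsvd=9 & 0x1f = 0x9; word=0x04dab1e4
[28+:1] prio=1 & 0x1 = 0x1; word=0x14dab1e4
[29+:3] state=2 & 0x7 = 0x2; word=0x54dab1e4
word = 0x54dab1e4 → little-endian bytes:
  [0]=0xe4  [1]=0xb1  [2]=0xda  [3]=0x54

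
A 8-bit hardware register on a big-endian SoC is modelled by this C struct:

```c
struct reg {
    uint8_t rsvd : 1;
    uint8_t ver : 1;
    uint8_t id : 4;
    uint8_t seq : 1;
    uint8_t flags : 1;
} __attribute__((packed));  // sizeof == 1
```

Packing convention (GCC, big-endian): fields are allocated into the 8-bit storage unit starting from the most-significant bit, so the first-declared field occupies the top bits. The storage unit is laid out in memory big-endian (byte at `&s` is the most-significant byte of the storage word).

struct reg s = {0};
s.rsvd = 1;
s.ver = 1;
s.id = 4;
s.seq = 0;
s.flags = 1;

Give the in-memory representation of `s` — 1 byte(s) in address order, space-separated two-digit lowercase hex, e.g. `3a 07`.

d1

[7+:1] rsvd=1 & 0x1 = 0x1; word=0x80
[6+:1] ver=1 & 0x1 = 0x1; word=0xc0
[2+:4] id=4 & 0xf = 0x4; word=0xd0
[1+:1] seq=0 & 0x1 = 0x0; word=0xd0
[0+:1] flags=1 & 0x1 = 0x1; word=0xd1
word = 0xd1 → big-endian bytes:
  [0]=0xd1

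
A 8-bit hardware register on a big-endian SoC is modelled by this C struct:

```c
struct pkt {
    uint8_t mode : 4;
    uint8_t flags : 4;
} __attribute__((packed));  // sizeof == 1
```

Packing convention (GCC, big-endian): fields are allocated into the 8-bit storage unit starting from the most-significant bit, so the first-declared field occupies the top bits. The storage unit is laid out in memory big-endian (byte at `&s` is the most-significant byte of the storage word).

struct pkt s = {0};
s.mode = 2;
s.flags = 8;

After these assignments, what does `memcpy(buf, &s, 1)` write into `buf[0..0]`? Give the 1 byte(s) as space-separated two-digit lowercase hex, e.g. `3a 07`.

mode (4b) val=2 bits=0x2 at bit 4: 0x20
flags (4b) val=8 bits=0x8 at bit 0: 0x28
word = 0x28 → big-endian bytes:
  [0]=0x28

28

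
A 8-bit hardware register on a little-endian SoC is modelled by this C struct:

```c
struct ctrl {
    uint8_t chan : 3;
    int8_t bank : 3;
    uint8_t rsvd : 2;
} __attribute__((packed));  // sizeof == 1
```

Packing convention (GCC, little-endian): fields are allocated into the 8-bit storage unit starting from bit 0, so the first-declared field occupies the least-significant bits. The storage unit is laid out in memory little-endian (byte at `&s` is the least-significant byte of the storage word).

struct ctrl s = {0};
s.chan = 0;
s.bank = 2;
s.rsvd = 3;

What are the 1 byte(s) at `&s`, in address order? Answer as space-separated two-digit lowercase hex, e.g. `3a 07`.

d0

chan:3 = 0 → 0x0 << 0 → word 0x00
bank:3 = 2 → 0x2 << 3 → word 0x10
rsvd:2 = 3 → 0x3 << 6 → word 0xd0
word = 0xd0 → little-endian bytes:
  [0]=0xd0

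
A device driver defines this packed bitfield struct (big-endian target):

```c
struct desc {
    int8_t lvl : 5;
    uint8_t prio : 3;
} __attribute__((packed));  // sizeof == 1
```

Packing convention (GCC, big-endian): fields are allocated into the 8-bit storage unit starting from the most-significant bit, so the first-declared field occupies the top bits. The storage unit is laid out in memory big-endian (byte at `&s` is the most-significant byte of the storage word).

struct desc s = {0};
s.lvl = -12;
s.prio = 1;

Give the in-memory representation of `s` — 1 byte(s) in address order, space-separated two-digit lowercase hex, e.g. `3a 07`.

[3+:5] lvl=-12 & 0x1f = 0x14; word=0xa0
[0+:3] prio=1 & 0x7 = 0x1; word=0xa1
word = 0xa1 → big-endian bytes:
  [0]=0xa1

a1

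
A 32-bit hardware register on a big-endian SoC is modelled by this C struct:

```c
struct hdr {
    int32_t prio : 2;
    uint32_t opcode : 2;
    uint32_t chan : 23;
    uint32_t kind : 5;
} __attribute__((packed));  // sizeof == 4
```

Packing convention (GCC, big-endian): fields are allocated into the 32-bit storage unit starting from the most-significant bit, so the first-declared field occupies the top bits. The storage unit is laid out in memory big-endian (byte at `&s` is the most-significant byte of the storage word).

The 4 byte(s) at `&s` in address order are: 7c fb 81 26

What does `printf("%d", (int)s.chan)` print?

[0]=0x7c [1]=0xfb [2]=0x81 [3]=0x26 (big-endian) → word 0x7cfb8126
prio [30+:2] = (word>>30) & 0x3 = 1
opcode [28+:2] = (word>>28) & 0x3 = 3
chan [5+:23] = (word>>5) & 0x7fffff = 6806537  ←
kind [0+:5] = (word>>0) & 0x1f = 6

6806537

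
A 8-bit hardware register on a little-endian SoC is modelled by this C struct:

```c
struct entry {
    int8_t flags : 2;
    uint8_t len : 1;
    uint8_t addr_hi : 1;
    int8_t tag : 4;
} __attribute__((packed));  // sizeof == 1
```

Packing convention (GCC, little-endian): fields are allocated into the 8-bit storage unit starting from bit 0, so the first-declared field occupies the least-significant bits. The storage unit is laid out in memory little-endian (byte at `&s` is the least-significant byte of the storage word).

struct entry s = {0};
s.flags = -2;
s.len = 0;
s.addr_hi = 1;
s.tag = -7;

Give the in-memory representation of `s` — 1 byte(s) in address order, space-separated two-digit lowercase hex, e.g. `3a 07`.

flags (2b) val=-2 bits=0x2 at bit 0: 0x02
len (1b) val=0 bits=0x0 at bit 2: 0x02
addr_hi (1b) val=1 bits=0x1 at bit 3: 0x0a
tag (4b) val=-7 bits=0x9 at bit 4: 0x9a
word = 0x9a → little-endian bytes:
  [0]=0x9a

9a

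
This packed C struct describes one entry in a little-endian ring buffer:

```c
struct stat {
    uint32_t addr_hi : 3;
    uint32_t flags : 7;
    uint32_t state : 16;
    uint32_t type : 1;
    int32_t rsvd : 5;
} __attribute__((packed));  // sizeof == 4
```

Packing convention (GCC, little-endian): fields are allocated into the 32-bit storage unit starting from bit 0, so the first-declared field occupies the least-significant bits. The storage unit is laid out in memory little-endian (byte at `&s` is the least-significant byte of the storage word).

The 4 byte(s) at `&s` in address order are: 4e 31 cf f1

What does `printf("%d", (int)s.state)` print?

29644

[0]=0x4e [1]=0x31 [2]=0xcf [3]=0xf1 (little-endian) → word 0xf1cf314e
addr_hi [0+:3] = (word>>0) & 0x7 = 6
flags [3+:7] = (word>>3) & 0x7f = 41
state [10+:16] = (word>>10) & 0xffff = 29644  ←
type [26+:1] = (word>>26) & 0x1 = 0
rsvd [27+:5] = (word>>27) & 0x1f = 30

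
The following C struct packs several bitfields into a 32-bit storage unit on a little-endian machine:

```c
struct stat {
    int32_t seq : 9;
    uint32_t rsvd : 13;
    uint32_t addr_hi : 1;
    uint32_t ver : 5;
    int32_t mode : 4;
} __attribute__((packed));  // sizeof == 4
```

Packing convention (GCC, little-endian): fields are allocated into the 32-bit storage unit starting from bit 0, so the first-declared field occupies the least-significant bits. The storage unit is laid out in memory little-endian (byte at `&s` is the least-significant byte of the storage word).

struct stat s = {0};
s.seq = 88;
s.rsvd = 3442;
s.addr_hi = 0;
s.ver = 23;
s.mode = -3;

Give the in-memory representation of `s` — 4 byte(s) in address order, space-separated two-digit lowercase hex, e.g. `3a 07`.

58 e4 9a db

seq (9b) val=88 bits=0x58 at bit 0: 0x00000058
rsvd (13b) val=3442 bits=0xd72 at bit 9: 0x001ae458
addr_hi (1b) val=0 bits=0x0 at bit 22: 0x001ae458
ver (5b) val=23 bits=0x17 at bit 23: 0x0b9ae458
mode (4b) val=-3 bits=0xd at bit 28: 0xdb9ae458
word = 0xdb9ae458 → little-endian bytes:
  [0]=0x58  [1]=0xe4  [2]=0x9a  [3]=0xdb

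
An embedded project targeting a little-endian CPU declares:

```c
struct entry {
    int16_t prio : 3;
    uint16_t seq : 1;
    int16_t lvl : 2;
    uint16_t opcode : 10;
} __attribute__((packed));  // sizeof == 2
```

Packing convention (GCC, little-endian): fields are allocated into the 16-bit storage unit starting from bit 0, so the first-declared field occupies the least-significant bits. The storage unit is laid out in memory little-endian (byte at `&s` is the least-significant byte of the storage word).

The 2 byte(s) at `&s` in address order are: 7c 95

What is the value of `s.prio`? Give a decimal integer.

[0]=0x7c [1]=0x95 (little-endian) → word 0x957c
prio:3 @ bit 0 → (0x957c>>0)&0x7 = 0x4  ←
seq:1 @ bit 3 → (0x957c>>3)&0x1 = 0x1
lvl:2 @ bit 4 → (0x957c>>4)&0x3 = 0x3
opcode:10 @ bit 6 → (0x957c>>6)&0x3ff = 0x255
prio signed 3b, MSB=1: 4 - 8 = -4

-4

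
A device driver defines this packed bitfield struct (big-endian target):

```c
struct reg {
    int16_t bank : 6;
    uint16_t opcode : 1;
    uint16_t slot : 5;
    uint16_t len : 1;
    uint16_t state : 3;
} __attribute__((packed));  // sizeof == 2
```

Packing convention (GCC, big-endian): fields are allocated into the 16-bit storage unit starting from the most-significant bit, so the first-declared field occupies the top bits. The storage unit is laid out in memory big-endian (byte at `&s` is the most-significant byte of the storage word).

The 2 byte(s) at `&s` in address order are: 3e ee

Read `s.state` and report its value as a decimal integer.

[0]=0x3e [1]=0xee (big-endian) → word 0x3eee
bank [10+:6] = (word>>10) & 0x3f = 15
opcode [9+:1] = (word>>9) & 0x1 = 1
slot [4+:5] = (word>>4) & 0x1f = 14
len [3+:1] = (word>>3) & 0x1 = 1
state [0+:3] = (word>>0) & 0x7 = 6  ←

6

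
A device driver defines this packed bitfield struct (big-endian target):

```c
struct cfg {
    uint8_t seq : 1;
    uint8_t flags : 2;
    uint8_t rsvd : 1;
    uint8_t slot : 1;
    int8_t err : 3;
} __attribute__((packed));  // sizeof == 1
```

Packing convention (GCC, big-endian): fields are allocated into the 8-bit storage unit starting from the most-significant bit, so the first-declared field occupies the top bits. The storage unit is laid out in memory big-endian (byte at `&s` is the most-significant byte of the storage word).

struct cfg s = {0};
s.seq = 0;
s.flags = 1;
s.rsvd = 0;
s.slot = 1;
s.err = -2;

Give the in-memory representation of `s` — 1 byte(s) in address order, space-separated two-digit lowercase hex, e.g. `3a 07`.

2e

seq (1b) val=0 bits=0x0 at bit 7: 0x00
flags (2b) val=1 bits=0x1 at bit 5: 0x20
rsvd (1b) val=0 bits=0x0 at bit 4: 0x20
slot (1b) val=1 bits=0x1 at bit 3: 0x28
err (3b) val=-2 bits=0x6 at bit 0: 0x2e
word = 0x2e → big-endian bytes:
  [0]=0x2e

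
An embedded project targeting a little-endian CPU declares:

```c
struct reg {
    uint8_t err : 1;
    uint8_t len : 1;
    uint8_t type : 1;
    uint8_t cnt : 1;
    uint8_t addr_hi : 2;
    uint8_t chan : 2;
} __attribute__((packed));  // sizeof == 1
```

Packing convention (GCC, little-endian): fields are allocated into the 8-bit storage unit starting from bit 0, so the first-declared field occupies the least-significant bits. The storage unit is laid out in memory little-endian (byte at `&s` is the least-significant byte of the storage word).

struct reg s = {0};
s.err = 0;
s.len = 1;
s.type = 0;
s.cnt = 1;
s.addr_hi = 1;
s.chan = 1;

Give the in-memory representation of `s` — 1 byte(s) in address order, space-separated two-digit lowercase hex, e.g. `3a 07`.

5a

[0+:1] err=0 & 0x1 = 0x0; word=0x00
[1+:1] len=1 & 0x1 = 0x1; word=0x02
[2+:1] type=0 & 0x1 = 0x0; word=0x02
[3+:1] cnt=1 & 0x1 = 0x1; word=0x0a
[4+:2] addr_hi=1 & 0x3 = 0x1; word=0x1a
[6+:2] chan=1 & 0x3 = 0x1; word=0x5a
word = 0x5a → little-endian bytes:
  [0]=0x5a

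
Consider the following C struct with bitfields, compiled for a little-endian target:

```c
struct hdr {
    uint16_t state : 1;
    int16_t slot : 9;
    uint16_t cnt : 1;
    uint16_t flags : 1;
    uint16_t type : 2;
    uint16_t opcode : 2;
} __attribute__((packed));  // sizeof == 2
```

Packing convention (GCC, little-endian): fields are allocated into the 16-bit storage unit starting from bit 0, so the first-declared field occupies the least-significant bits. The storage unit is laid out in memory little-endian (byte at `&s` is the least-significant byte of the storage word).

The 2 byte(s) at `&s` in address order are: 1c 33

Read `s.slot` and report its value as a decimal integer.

-114

[0]=0x1c [1]=0x33 (little-endian) → word 0x331c
state:1 @ bit 0 → (0x331c>>0)&0x1 = 0x0
slot:9 @ bit 1 → (0x331c>>1)&0x1ff = 0x18e  ←
cnt:1 @ bit 10 → (0x331c>>10)&0x1 = 0x0
flags:1 @ bit 11 → (0x331c>>11)&0x1 = 0x0
type:2 @ bit 12 → (0x331c>>12)&0x3 = 0x3
opcode:2 @ bit 14 → (0x331c>>14)&0x3 = 0x0
slot signed 9b, MSB=1: 398 - 512 = -114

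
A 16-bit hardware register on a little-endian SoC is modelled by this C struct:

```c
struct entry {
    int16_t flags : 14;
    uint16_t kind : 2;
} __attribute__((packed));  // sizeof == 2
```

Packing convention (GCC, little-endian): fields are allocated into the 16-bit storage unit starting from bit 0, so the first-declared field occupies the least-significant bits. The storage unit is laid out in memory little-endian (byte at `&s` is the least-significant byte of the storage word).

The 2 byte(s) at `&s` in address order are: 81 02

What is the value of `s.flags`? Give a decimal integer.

641

[0]=0x81 [1]=0x02 (little-endian) → word 0x0281
flags [0+:14] = (word>>0) & 0x3fff = 641  ←
kind [14+:2] = (word>>14) & 0x3 = 0
flags signed 14b, MSB=0: value = 641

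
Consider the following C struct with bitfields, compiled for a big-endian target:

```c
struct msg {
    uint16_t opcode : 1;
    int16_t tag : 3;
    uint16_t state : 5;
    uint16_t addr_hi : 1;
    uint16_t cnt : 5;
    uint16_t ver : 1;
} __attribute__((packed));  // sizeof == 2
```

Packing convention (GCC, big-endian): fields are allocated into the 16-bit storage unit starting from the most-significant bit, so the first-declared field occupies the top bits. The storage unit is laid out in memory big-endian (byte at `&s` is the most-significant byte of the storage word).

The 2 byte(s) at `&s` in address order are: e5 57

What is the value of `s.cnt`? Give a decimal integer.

[0]=0xe5 [1]=0x57 (big-endian) → word 0xe557
opcode:1 @ bit 15 → (0xe557>>15)&0x1 = 0x1
tag:3 @ bit 12 → (0xe557>>12)&0x7 = 0x6
state:5 @ bit 7 → (0xe557>>7)&0x1f = 0xa
addr_hi:1 @ bit 6 → (0xe557>>6)&0x1 = 0x1
cnt:5 @ bit 1 → (0xe557>>1)&0x1f = 0xb  ←
ver:1 @ bit 0 → (0xe557>>0)&0x1 = 0x1

11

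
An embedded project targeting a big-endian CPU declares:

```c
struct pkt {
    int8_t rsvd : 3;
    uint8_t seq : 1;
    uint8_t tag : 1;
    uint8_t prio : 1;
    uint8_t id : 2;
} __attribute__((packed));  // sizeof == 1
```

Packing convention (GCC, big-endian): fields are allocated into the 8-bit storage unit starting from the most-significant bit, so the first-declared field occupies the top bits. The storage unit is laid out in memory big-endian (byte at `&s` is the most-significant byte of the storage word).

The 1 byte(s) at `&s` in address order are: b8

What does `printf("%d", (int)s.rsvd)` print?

[0]=0xb8 (big-endian) → word 0xb8
rsvd [5+:3] = (word>>5) & 0x7 = 5  ←
seq [4+:1] = (word>>4) & 0x1 = 1
tag [3+:1] = (word>>3) & 0x1 = 1
prio [2+:1] = (word>>2) & 0x1 = 0
id [0+:2] = (word>>0) & 0x3 = 0
rsvd signed 3b, MSB=1: 5 - 8 = -3

-3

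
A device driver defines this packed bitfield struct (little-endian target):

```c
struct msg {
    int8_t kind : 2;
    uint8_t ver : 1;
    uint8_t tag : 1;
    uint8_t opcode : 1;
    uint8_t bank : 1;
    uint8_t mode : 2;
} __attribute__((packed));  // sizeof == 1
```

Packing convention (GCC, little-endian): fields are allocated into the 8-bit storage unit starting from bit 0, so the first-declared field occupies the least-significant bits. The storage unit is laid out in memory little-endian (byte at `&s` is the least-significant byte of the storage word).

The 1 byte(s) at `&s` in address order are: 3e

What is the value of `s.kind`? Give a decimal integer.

-2

[0]=0x3e (little-endian) → word 0x3e
kind:2 @ bit 0 → (0x3e>>0)&0x3 = 0x2  ←
ver:1 @ bit 2 → (0x3e>>2)&0x1 = 0x1
tag:1 @ bit 3 → (0x3e>>3)&0x1 = 0x1
opcode:1 @ bit 4 → (0x3e>>4)&0x1 = 0x1
bank:1 @ bit 5 → (0x3e>>5)&0x1 = 0x1
mode:2 @ bit 6 → (0x3e>>6)&0x3 = 0x0
kind signed 2b, MSB=1: 2 - 4 = -2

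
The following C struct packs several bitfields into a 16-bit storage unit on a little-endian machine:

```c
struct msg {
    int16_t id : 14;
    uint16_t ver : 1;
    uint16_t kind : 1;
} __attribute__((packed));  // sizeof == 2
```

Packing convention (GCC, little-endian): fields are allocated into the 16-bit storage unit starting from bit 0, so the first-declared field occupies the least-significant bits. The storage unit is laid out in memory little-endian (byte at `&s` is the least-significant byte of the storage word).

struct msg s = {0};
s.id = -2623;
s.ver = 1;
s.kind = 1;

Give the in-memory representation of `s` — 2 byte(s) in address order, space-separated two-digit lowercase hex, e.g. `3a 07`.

[0+:14] id=-2623 & 0x3fff = 0x35c1; word=0x35c1
[14+:1] ver=1 & 0x1 = 0x1; word=0x75c1
[15+:1] kind=1 & 0x1 = 0x1; word=0xf5c1
word = 0xf5c1 → little-endian bytes:
  [0]=0xc1  [1]=0xf5

c1 f5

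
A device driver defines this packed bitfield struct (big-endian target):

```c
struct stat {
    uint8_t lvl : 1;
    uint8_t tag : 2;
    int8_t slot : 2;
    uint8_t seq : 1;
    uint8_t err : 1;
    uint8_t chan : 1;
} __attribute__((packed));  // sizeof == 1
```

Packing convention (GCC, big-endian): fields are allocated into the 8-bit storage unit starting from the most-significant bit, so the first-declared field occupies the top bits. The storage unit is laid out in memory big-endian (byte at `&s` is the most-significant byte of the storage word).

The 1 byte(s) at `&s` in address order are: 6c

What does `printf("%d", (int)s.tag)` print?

[0]=0x6c (big-endian) → word 0x6c
lvl:1 @ bit 7 → (0x6c>>7)&0x1 = 0x0
tag:2 @ bit 5 → (0x6c>>5)&0x3 = 0x3  ←
slot:2 @ bit 3 → (0x6c>>3)&0x3 = 0x1
seq:1 @ bit 2 → (0x6c>>2)&0x1 = 0x1
err:1 @ bit 1 → (0x6c>>1)&0x1 = 0x0
chan:1 @ bit 0 → (0x6c>>0)&0x1 = 0x0

3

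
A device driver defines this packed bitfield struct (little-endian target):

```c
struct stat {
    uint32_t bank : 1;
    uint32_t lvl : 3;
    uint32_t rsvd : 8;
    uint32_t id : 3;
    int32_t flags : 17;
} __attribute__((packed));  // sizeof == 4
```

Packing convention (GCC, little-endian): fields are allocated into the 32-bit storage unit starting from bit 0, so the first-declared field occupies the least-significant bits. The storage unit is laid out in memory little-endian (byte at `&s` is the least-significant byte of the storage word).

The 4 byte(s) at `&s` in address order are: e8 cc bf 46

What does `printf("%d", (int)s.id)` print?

[0]=0xe8 [1]=0xcc [2]=0xbf [3]=0x46 (little-endian) → word 0x46bfcce8
bank [0+:1] = (word>>0) & 0x1 = 0
lvl [1+:3] = (word>>1) & 0x7 = 4
rsvd [4+:8] = (word>>4) & 0xff = 206
id [12+:3] = (word>>12) & 0x7 = 4  ←
flags [15+:17] = (word>>15) & 0x1ffff = 36223

4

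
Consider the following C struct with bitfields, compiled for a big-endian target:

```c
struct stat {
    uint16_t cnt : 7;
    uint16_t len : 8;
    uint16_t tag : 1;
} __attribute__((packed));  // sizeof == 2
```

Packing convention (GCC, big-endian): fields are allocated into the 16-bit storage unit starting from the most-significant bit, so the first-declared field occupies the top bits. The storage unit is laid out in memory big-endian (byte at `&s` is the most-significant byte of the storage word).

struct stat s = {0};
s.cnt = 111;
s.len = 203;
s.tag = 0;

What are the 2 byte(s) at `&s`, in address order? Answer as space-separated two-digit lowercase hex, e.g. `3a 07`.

cnt:7 = 111 → 0x6f << 9 → word 0xde00
len:8 = 203 → 0xcb << 1 → word 0xdf96
tag:1 = 0 → 0x0 << 0 → word 0xdf96
word = 0xdf96 → big-endian bytes:
  [0]=0xdf  [1]=0x96

df 96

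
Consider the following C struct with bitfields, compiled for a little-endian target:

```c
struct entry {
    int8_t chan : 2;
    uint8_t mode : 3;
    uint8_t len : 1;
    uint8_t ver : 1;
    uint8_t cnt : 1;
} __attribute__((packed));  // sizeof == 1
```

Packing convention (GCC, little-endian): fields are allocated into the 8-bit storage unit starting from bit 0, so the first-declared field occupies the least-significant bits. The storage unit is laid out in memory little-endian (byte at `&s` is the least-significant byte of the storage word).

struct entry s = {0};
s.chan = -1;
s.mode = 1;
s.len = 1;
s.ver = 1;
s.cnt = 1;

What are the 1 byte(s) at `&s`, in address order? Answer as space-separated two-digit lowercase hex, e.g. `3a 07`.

e7

chan:2 = -1 → 0x3 << 0 → word 0x03
mode:3 = 1 → 0x1 << 2 → word 0x07
len:1 = 1 → 0x1 << 5 → word 0x27
ver:1 = 1 → 0x1 << 6 → word 0x67
cnt:1 = 1 → 0x1 << 7 → word 0xe7
word = 0xe7 → little-endian bytes:
  [0]=0xe7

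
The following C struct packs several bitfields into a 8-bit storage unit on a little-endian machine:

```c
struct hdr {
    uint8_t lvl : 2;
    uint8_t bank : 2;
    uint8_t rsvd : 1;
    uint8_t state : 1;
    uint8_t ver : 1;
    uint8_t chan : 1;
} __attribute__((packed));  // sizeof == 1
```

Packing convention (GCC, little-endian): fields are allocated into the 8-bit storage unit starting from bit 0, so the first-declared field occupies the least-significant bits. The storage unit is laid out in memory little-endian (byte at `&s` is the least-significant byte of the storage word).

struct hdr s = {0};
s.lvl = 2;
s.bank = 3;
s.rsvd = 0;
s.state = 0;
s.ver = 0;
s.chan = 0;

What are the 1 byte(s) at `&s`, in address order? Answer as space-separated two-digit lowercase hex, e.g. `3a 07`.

0e

lvl (2b) val=2 bits=0x2 at bit 0: 0x02
bank (2b) val=3 bits=0x3 at bit 2: 0x0e
rsvd (1b) val=0 bits=0x0 at bit 4: 0x0e
state (1b) val=0 bits=0x0 at bit 5: 0x0e
ver (1b) val=0 bits=0x0 at bit 6: 0x0e
chan (1b) val=0 bits=0x0 at bit 7: 0x0e
word = 0x0e → little-endian bytes:
  [0]=0x0e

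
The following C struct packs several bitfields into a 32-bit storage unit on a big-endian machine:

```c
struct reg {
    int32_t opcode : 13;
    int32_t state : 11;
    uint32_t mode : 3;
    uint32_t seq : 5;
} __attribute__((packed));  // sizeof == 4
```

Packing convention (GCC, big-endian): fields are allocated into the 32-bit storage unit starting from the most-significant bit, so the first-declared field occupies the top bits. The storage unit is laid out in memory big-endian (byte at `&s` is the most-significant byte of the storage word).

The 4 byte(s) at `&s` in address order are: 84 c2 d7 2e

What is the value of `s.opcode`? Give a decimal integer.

-3944

[0]=0x84 [1]=0xc2 [2]=0xd7 [3]=0x2e (big-endian) → word 0x84c2d72e
opcode:13 @ bit 19 → (0x84c2d72e>>19)&0x1fff = 0x1098  ←
state:11 @ bit 8 → (0x84c2d72e>>8)&0x7ff = 0x2d7
mode:3 @ bit 5 → (0x84c2d72e>>5)&0x7 = 0x1
seq:5 @ bit 0 → (0x84c2d72e>>0)&0x1f = 0xe
opcode signed 13b, MSB=1: 4248 - 8192 = -3944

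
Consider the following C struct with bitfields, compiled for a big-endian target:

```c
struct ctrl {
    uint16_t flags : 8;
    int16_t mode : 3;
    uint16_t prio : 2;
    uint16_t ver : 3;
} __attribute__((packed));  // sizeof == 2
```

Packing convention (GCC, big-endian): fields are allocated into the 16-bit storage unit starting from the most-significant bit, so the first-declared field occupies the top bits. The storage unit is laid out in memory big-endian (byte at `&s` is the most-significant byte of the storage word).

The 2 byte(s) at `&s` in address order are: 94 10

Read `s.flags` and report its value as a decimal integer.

148

[0]=0x94 [1]=0x10 (big-endian) → word 0x9410
flags:8 @ bit 8 → (0x9410>>8)&0xff = 0x94  ←
mode:3 @ bit 5 → (0x9410>>5)&0x7 = 0x0
prio:2 @ bit 3 → (0x9410>>3)&0x3 = 0x2
ver:3 @ bit 0 → (0x9410>>0)&0x7 = 0x0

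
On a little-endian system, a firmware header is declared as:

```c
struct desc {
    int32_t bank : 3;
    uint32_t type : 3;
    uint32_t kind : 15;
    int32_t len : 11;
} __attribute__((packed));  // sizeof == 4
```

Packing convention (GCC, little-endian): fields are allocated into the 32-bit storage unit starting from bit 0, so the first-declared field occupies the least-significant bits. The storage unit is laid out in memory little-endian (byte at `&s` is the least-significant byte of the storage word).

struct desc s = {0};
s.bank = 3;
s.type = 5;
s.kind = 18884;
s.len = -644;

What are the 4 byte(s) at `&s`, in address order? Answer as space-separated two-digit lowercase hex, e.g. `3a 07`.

bank:3 = 3 → 0x3 << 0 → word 0x00000003
type:3 = 5 → 0x5 << 3 → word 0x0000002b
kind:15 = 18884 → 0x49c4 << 6 → word 0x0012712b
len:11 = -644 → 0x57c << 21 → word 0xaf92712b
word = 0xaf92712b → little-endian bytes:
  [0]=0x2b  [1]=0x71  [2]=0x92  [3]=0xaf

2b 71 92 af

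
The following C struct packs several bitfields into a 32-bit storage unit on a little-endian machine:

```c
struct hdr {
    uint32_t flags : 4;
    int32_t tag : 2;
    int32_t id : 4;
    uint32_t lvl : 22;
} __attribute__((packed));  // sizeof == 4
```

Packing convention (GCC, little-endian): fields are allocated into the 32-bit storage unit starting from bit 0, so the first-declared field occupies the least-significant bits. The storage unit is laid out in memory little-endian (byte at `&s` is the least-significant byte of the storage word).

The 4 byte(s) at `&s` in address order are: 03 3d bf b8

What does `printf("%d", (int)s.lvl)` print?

[0]=0x03 [1]=0x3d [2]=0xbf [3]=0xb8 (little-endian) → word 0xb8bf3d03
flags [0+:4] = (word>>0) & 0xf = 3
tag [4+:2] = (word>>4) & 0x3 = 0
id [6+:4] = (word>>6) & 0xf = 4
lvl [10+:22] = (word>>10) & 0x3fffff = 3026895  ←

3026895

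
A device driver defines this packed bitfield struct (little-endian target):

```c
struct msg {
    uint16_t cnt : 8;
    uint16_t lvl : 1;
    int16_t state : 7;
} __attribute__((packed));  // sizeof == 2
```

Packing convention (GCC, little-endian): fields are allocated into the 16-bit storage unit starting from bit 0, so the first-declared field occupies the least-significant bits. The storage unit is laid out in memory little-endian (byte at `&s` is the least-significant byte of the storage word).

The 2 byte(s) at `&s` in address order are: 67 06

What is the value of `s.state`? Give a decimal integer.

[0]=0x67 [1]=0x06 (little-endian) → word 0x0667
cnt:8 @ bit 0 → (0x0667>>0)&0xff = 0x67
lvl:1 @ bit 8 → (0x0667>>8)&0x1 = 0x0
state:7 @ bit 9 → (0x0667>>9)&0x7f = 0x3  ←
state signed 7b, MSB=0: value = 3

3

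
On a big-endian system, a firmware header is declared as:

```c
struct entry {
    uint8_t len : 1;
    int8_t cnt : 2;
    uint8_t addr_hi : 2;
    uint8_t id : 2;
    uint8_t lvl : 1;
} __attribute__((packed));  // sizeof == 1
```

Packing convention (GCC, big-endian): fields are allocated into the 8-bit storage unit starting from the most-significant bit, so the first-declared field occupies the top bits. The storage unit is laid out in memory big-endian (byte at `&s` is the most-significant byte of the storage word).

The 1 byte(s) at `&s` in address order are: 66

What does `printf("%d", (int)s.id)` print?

3

[0]=0x66 (big-endian) → word 0x66
len:1 @ bit 7 → (0x66>>7)&0x1 = 0x0
cnt:2 @ bit 5 → (0x66>>5)&0x3 = 0x3
addr_hi:2 @ bit 3 → (0x66>>3)&0x3 = 0x0
id:2 @ bit 1 → (0x66>>1)&0x3 = 0x3  ←
lvl:1 @ bit 0 → (0x66>>0)&0x1 = 0x0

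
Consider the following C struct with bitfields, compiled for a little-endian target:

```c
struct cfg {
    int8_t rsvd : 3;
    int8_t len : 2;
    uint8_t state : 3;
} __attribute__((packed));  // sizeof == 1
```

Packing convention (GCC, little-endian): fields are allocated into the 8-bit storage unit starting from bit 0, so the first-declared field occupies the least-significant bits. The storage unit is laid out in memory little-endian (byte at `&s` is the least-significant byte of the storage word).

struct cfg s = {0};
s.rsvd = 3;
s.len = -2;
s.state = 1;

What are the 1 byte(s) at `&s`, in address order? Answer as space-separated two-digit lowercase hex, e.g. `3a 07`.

33

[0+:3] rsvd=3 & 0x7 = 0x3; word=0x03
[3+:2] len=-2 & 0x3 = 0x2; word=0x13
[5+:3] state=1 & 0x7 = 0x1; word=0x33
word = 0x33 → little-endian bytes:
  [0]=0x33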